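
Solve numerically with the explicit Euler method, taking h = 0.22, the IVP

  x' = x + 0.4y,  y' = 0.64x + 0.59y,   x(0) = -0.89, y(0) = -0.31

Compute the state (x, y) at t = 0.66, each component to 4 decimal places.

Euler on (x,y): x_{n+1} = x_n + h·x', y_{n+1} = y_n + h·y'.
0.000000: (-0.890000, -0.310000); f=(-1.014000, -0.752500) → (-1.113080, -0.475550)
0.220000: (-1.113080, -0.475550); f=(-1.303300, -0.992946) → (-1.399806, -0.693998)
0.440000: (-1.399806, -0.693998); f=(-1.677405, -1.305335) → (-1.768835, -0.981172)
(x(0.66), y(0.66)) ≈ (-1.7688, -0.9812)

-1.7688, -0.9812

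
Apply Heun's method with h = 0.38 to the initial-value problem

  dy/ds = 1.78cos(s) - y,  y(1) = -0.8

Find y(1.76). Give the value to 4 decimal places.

Heun: k1 = f(s_n, y_n); k2 = f(s_n + h, y_n + h·k1); y_{n+1} = y_n + (h/2)·(k1 + k2).
s=1.000000, y=-0.800000:
  k1 = f(1.000000, -0.800000) = 1.761738
  k2 = f(1.380000, -0.130540) = 0.468100
  y ← -0.800000 + (0.38/2)·(1.761738 + 0.468100) = -0.376331
s=1.380000, y=-0.376331:
  k1 = f(1.380000, -0.376331) = 0.713891
  k2 = f(1.760000, -0.105052) = -0.229725
  y ← -0.376331 + (0.38/2)·(0.713891 + (-0.229725)) = -0.284339
y(1.76) ≈ -0.2843

-0.2843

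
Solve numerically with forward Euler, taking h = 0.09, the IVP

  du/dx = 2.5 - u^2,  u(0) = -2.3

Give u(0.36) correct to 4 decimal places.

-4.2961

Euler: u_{n+1} = u_n + h·f(x_n, u_n).
x=0.000000, u=-2.300000: f=-2.790000 → u ← -2.300000 + 0.09·(-2.790000) = -2.551100
x=0.090000, u=-2.551100: f=-4.008111 → u ← -2.551100 + 0.09·(-4.008111) = -2.911830
x=0.180000, u=-2.911830: f=-5.978754 → u ← -2.911830 + 0.09·(-5.978754) = -3.449918
x=0.270000, u=-3.449918: f=-9.401933 → u ← -3.449918 + 0.09·(-9.401933) = -4.296092
u(0.36) ≈ -4.2961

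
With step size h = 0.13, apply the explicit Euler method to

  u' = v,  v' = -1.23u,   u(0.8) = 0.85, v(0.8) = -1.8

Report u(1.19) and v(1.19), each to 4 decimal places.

0.0999, -2.0927

Euler on (u,v): u_{n+1} = u_n + h·u', v_{n+1} = v_n + h·v'.
0.800000: (0.850000, -1.800000); f=(-1.800000, -1.045500) → (0.616000, -1.935915)
0.930000: (0.616000, -1.935915); f=(-1.935915, -0.757680) → (0.364331, -2.034413)
1.060000: (0.364331, -2.034413); f=(-2.034413, -0.448127) → (0.099857, -2.092670)
(u(1.19), v(1.19)) ≈ (0.0999, -2.0927)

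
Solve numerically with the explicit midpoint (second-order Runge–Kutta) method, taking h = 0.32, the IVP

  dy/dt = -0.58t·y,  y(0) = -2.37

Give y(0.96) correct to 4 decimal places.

-1.8074

Midpoint: k1 = f(t_n, y_n); k2 = f(t_n + h/2, y_n + (h/2)·k1); y_{n+1} = y_n + h·k2.
t=0.000000, y=-2.370000:
  k1 = f(0.000000, -2.370000) = 0.000000
  k2 = f(0.160000, -2.370000) = 0.219936
  y ← -2.370000 + 0.32·0.219936 = -2.299620
t=0.320000, y=-2.299620:
  k1 = f(0.320000, -2.299620) = 0.426810
  k2 = f(0.480000, -2.231331) = 0.621203
  y ← -2.299620 + 0.32·0.621203 = -2.100836
t=0.640000, y=-2.100836:
  k1 = f(0.640000, -2.100836) = 0.779830
  k2 = f(0.800000, -1.976063) = 0.916893
  y ← -2.100836 + 0.32·0.916893 = -1.807430
y(0.96) ≈ -1.8074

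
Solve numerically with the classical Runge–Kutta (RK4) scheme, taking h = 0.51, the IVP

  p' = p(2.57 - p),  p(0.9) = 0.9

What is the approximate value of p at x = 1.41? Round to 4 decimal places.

1.7116

RK4: k1 = f(x_n, p_n); k2 = f(x_n + h/2, p_n + (h/2)·k1); k3 = f(x_n + h/2, p_n + (h/2)·k2); k4 = f(x_n + h, p_n + h·k3); p_{n+1} = p_n + (h/6)·(k1 + 2k2 + 2k3 + k4).
x=0.900000, p=0.900000:
  k1 = f(0.900000, 0.900000) = 1.503000
  k2 = f(1.155000, 1.283265) = 1.651222
  k3 = f(1.155000, 1.321062) = 1.649925
  k4 = f(1.410000, 1.741462) = 1.442868
  p ← 0.900000 + (0.51/6)·(k1 + 2k2 + 2k3 + k4) = 1.711594
p(1.41) ≈ 1.7116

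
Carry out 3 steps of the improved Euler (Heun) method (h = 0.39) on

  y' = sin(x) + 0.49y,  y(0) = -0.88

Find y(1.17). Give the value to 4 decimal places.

-0.8325

Heun: k1 = f(x_n, y_n); k2 = f(x_n + h, y_n + h·k1); y_{n+1} = y_n + (h/2)·(k1 + k2).
x=0.000000, y=-0.880000:
  k1 = f(0.000000, -0.880000) = -0.431200
  k2 = f(0.390000, -1.048168) = -0.133414
  y ← -0.880000 + (0.39/2)·(-0.431200 + (-0.133414)) = -0.990100
x=0.390000, y=-0.990100:
  k1 = f(0.390000, -0.990100) = -0.104960
  k2 = f(0.780000, -1.031034) = 0.198073
  y ← -0.990100 + (0.39/2)·(-0.104960 + 0.198073) = -0.971943
x=0.780000, y=-0.971943:
  k1 = f(0.780000, -0.971943) = 0.227027
  k2 = f(1.170000, -0.883402) = 0.487884
  y ← -0.971943 + (0.39/2)·(0.227027 + 0.487884) = -0.832535
y(1.17) ≈ -0.8325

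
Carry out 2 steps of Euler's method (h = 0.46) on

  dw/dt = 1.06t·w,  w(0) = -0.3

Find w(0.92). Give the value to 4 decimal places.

Euler: w_{n+1} = w_n + h·f(t_n, w_n).
t=0.000000, w=-0.300000: f=0.000000 → w ← -0.300000 + 0.46·0.000000 = -0.300000
t=0.460000, w=-0.300000: f=-0.146280 → w ← -0.300000 + 0.46·(-0.146280) = -0.367289
w(0.92) ≈ -0.3673

-0.3673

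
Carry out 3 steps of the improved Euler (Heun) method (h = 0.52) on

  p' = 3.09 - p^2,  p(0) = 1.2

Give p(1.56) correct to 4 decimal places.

Heun: k1 = f(s_n, p_n); k2 = f(s_n + h, p_n + h·k1); p_{n+1} = p_n + (h/2)·(k1 + k2).
s=0.000000, p=1.200000:
  k1 = f(0.000000, 1.200000) = 1.650000
  k2 = f(0.520000, 2.058000) = -1.145364
  p ← 1.200000 + (0.52/2)·(1.650000 + (-1.145364)) = 1.331205
s=0.520000, p=1.331205:
  k1 = f(0.520000, 1.331205) = 1.317892
  k2 = f(1.040000, 2.016509) = -0.976310
  p ← 1.331205 + (0.52/2)·(1.317892 + (-0.976310)) = 1.420017
s=1.040000, p=1.420017:
  k1 = f(1.040000, 1.420017) = 1.073552
  k2 = f(1.560000, 1.978264) = -0.823528
  p ← 1.420017 + (0.52/2)·(1.073552 + (-0.823528)) = 1.485023
p(1.56) ≈ 1.4850

1.4850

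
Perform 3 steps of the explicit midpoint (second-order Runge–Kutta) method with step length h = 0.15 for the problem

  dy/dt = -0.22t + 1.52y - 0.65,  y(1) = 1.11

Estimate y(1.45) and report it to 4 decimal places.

1.6051

Midpoint: k1 = f(t_n, y_n); k2 = f(t_n + h/2, y_n + (h/2)·k1); y_{n+1} = y_n + h·k2.
t=1.000000, y=1.110000:
  k1 = f(1.000000, 1.110000) = 0.817200
  k2 = f(1.075000, 1.171290) = 0.893861
  y ← 1.110000 + 0.15·0.893861 = 1.244079
t=1.150000, y=1.244079:
  k1 = f(1.150000, 1.244079) = 0.988000
  k2 = f(1.225000, 1.318179) = 1.084132
  y ← 1.244079 + 0.15·1.084132 = 1.406699
t=1.300000, y=1.406699:
  k1 = f(1.300000, 1.406699) = 1.202182
  k2 = f(1.375000, 1.496863) = 1.322731
  y ← 1.406699 + 0.15·1.322731 = 1.605109
y(1.45) ≈ 1.6051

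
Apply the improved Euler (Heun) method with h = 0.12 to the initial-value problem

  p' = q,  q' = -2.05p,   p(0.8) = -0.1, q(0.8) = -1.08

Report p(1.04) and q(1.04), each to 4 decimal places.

Heun on (p,q): k1 = f(t_n, state_n); k2 = f(t_n + h, state_n + h·k1); state_{n+1} = state_n + (h/2)·(k1 + k2).
0.800000: (-0.100000, -1.080000)
  k1 = (-1.080000, 0.205000)
  predictor → (-0.229600, -1.055400)
  k2 = (-1.055400, 0.470680)
  → (-0.228124, -1.039459)
0.920000: (-0.228124, -1.039459)
  k1 = (-1.039459, 0.467654)
  predictor → (-0.352859, -0.983341)
  k2 = (-0.983341, 0.723361)
  → (-0.349492, -0.967998)
(p(1.04), q(1.04)) ≈ (-0.3495, -0.9680)

-0.3495, -0.9680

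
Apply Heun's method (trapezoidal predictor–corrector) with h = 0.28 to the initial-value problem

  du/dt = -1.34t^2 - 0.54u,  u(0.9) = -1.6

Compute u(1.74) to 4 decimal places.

Heun: k1 = f(t_n, u_n); k2 = f(t_n + h, u_n + h·k1); u_{n+1} = u_n + (h/2)·(k1 + k2).
t=0.900000, u=-1.600000:
  k1 = f(0.900000, -1.600000) = -0.221400
  k2 = f(1.180000, -1.661992) = -0.968340
  u ← -1.600000 + (0.28/2)·(-0.221400 + (-0.968340)) = -1.766564
t=1.180000, u=-1.766564:
  k1 = f(1.180000, -1.766564) = -0.911872
  k2 = f(1.460000, -2.021888) = -1.764525
  u ← -1.766564 + (0.28/2)·(-0.911872 + (-1.764525)) = -2.141259
t=1.460000, u=-2.141259:
  k1 = f(1.460000, -2.141259) = -1.700064
  k2 = f(1.740000, -2.617277) = -2.643654
  u ← -2.141259 + (0.28/2)·(-1.700064 + (-2.643654)) = -2.749380
u(1.74) ≈ -2.7494

-2.7494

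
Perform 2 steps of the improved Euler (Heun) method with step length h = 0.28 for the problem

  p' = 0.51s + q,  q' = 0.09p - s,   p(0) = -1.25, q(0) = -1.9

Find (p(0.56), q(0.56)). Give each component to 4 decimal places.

Heun on (p,q): k1 = f(s_n, state_n); k2 = f(s_n + h, state_n + h·k1); state_{n+1} = state_n + (h/2)·(k1 + k2).
0.000000: (-1.250000, -1.900000)
  k1 = (-1.900000, -0.112500)
  predictor → (-1.782000, -1.931500)
  k2 = (-1.788700, -0.440380)
  → (-1.766418, -1.977403)
0.280000: (-1.766418, -1.977403)
  k1 = (-1.834603, -0.438978)
  predictor → (-2.280107, -2.100317)
  k2 = (-1.814717, -0.765210)
  → (-2.277323, -2.145989)
(p(0.56), q(0.56)) ≈ (-2.2773, -2.1460)

-2.2773, -2.1460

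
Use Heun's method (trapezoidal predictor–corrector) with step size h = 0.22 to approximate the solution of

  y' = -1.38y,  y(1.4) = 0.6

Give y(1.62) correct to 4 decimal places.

Heun: k1 = f(t_n, y_n); k2 = f(t_n + h, y_n + h·k1); y_{n+1} = y_n + (h/2)·(k1 + k2).
t=1.400000, y=0.600000:
  k1 = f(1.400000, 0.600000) = -0.828000
  k2 = f(1.620000, 0.417840) = -0.576619
  y ← 0.600000 + (0.22/2)·(-0.828000 + (-0.576619)) = 0.445492
y(1.62) ≈ 0.4455

0.4455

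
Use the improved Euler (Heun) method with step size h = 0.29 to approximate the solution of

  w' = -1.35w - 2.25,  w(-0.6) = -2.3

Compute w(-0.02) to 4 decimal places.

-1.9640

Heun: k1 = f(s_n, w_n); k2 = f(s_n + h, w_n + h·k1); w_{n+1} = w_n + (h/2)·(k1 + k2).
s=-0.600000, w=-2.300000:
  k1 = f(-0.600000, -2.300000) = 0.855000
  k2 = f(-0.310000, -2.052050) = 0.520268
  w ← -2.300000 + (0.29/2)·(0.855000 + 0.520268) = -2.100586
s=-0.310000, w=-2.100586:
  k1 = f(-0.310000, -2.100586) = 0.585791
  k2 = f(-0.020000, -1.930707) = 0.356454
  w ← -2.100586 + (0.29/2)·(0.585791 + 0.356454) = -1.963961
w(-0.02) ≈ -1.9640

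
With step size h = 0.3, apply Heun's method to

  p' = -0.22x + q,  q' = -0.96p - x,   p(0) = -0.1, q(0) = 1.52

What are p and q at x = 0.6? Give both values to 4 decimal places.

Heun on (p,q): k1 = f(x_n, state_n); k2 = f(x_n + h, state_n + h·k1); state_{n+1} = state_n + (h/2)·(k1 + k2).
0.000000: (-0.100000, 1.520000)
  k1 = (1.520000, 0.096000)
  predictor → (0.356000, 1.548800)
  k2 = (1.482800, -0.641760)
  → (0.350420, 1.438136)
0.300000: (0.350420, 1.438136)
  k1 = (1.372136, -0.636403)
  predictor → (0.762061, 1.247215)
  k2 = (1.115215, -1.331578)
  → (0.723523, 1.142939)
(p(0.6), q(0.6)) ≈ (0.7235, 1.1429)

0.7235, 1.1429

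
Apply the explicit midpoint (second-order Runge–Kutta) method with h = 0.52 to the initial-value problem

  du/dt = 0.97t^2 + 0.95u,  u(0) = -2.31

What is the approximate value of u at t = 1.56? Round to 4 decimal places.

Midpoint: k1 = f(t_n, u_n); k2 = f(t_n + h/2, u_n + (h/2)·k1); u_{n+1} = u_n + h·k2.
t=0.000000, u=-2.310000:
  k1 = f(0.000000, -2.310000) = -2.194500
  k2 = f(0.260000, -2.880570) = -2.670969
  u ← -2.310000 + 0.52·(-2.670969) = -3.698904
t=0.520000, u=-3.698904:
  k1 = f(0.520000, -3.698904) = -3.251671
  k2 = f(0.780000, -4.544339) = -3.726974
  u ← -3.698904 + 0.52·(-3.726974) = -5.636930
t=1.040000, u=-5.636930:
  k1 = f(1.040000, -5.636930) = -4.305932
  k2 = f(1.300000, -6.756473) = -4.779349
  u ← -5.636930 + 0.52·(-4.779349) = -8.122192
u(1.56) ≈ -8.1222

-8.1222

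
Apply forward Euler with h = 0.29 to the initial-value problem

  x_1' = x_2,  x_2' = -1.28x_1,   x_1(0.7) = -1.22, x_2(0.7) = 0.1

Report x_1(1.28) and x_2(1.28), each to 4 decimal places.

-1.0307, 0.9950

Euler on (x_1,x_2): x_1_{n+1} = x_1_n + h·x_1', x_2_{n+1} = x_2_n + h·x_2'.
0.700000: (-1.220000, 0.100000); f=(0.100000, 1.561600) → (-1.191000, 0.552864)
0.990000: (-1.191000, 0.552864); f=(0.552864, 1.524480) → (-1.030669, 0.994963)
(x_1(1.28), x_2(1.28)) ≈ (-1.0307, 0.9950)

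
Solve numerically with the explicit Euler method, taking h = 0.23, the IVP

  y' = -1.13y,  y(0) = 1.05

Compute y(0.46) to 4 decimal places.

Euler: y_{n+1} = y_n + h·f(x_n, y_n).
x=0.000000, y=1.050000: f=-1.186500 → y ← 1.050000 + 0.23·(-1.186500) = 0.777105
x=0.230000, y=0.777105: f=-0.878129 → y ← 0.777105 + 0.23·(-0.878129) = 0.575135
y(0.46) ≈ 0.5751

0.5751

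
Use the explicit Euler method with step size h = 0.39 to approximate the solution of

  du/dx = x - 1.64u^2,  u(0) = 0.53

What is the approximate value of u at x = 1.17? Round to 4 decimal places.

0.6132

Euler: u_{n+1} = u_n + h·f(x_n, u_n).
x=0.000000, u=0.530000: f=-0.460676 → u ← 0.530000 + 0.39·(-0.460676) = 0.350336
x=0.390000, u=0.350336: f=0.188714 → u ← 0.350336 + 0.39·0.188714 = 0.423935
x=0.780000, u=0.423935: f=0.485258 → u ← 0.423935 + 0.39·0.485258 = 0.613185
u(1.17) ≈ 0.6132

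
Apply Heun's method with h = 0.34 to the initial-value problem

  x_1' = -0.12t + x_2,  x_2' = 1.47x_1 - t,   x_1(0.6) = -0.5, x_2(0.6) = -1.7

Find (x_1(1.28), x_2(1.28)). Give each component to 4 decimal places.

Heun on (x_1,x_2): k1 = f(t_n, state_n); k2 = f(t_n + h, state_n + h·k1); state_{n+1} = state_n + (h/2)·(k1 + k2).
0.600000: (-0.500000, -1.700000)
  k1 = (-1.772000, -1.335000)
  predictor → (-1.102480, -2.153900)
  k2 = (-2.266700, -2.560646)
  → (-1.186579, -2.362260)
0.940000: (-1.186579, -2.362260)
  k1 = (-2.475060, -2.684271)
  predictor → (-2.028099, -3.274912)
  k2 = (-3.428512, -4.261306)
  → (-2.190186, -3.543008)
(x_1(1.28), x_2(1.28)) ≈ (-2.1902, -3.5430)

-2.1902, -3.5430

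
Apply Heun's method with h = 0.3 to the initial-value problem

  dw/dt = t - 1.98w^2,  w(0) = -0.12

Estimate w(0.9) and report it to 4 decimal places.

Heun: k1 = f(t_n, w_n); k2 = f(t_n + h, w_n + h·k1); w_{n+1} = w_n + (h/2)·(k1 + k2).
t=0.000000, w=-0.120000:
  k1 = f(0.000000, -0.120000) = -0.028512
  k2 = f(0.300000, -0.128554) = 0.267278
  w ← -0.120000 + (0.3/2)·(-0.028512 + 0.267278) = -0.084185
t=0.300000, w=-0.084185:
  k1 = f(0.300000, -0.084185) = 0.285968
  k2 = f(0.600000, 0.001605) = 0.599995
  w ← -0.084185 + (0.3/2)·(0.285968 + 0.599995) = 0.048709
t=0.600000, w=0.048709:
  k1 = f(0.600000, 0.048709) = 0.595302
  k2 = f(0.900000, 0.227300) = 0.797703
  w ← 0.048709 + (0.3/2)·(0.595302 + 0.797703) = 0.257660
w(0.9) ≈ 0.2577

0.2577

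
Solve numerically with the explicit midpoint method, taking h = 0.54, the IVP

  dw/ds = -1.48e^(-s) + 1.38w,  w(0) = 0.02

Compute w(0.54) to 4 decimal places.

Midpoint: k1 = f(s_n, w_n); k2 = f(s_n + h/2, w_n + (h/2)·k1); w_{n+1} = w_n + h·k2.
s=0.000000, w=0.020000:
  k1 = f(0.000000, 0.020000) = -1.452400
  k2 = f(0.270000, -0.372148) = -1.643366
  w ← 0.020000 + 0.54·(-1.643366) = -0.867418
w(0.54) ≈ -0.8674

-0.8674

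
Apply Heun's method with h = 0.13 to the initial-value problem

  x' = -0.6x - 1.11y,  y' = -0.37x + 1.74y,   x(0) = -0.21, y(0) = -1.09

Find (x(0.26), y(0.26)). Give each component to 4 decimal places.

Heun on (x,y): k1 = f(t_n, state_n); k2 = f(t_n + h, state_n + h·k1); state_{n+1} = state_n + (h/2)·(k1 + k2).
0.000000: (-0.210000, -1.090000)
  k1 = (1.335900, -1.818900)
  predictor → (-0.036333, -1.326457)
  k2 = (1.494167, -2.294592)
  → (-0.026046, -1.357377)
0.130000: (-0.026046, -1.357377)
  k1 = (1.522316, -2.352199)
  predictor → (0.171855, -1.663163)
  k2 = (1.742998, -2.957490)
  → (0.186200, -1.702507)
(x(0.26), y(0.26)) ≈ (0.1862, -1.7025)

0.1862, -1.7025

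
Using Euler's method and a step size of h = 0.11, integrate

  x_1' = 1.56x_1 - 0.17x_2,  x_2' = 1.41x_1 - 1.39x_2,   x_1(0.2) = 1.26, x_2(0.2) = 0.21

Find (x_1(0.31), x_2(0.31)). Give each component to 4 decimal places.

1.4723, 0.3733

Euler on (x_1,x_2): x_1_{n+1} = x_1_n + h·x_1', x_2_{n+1} = x_2_n + h·x_2'.
0.200000: (1.260000, 0.210000); f=(1.929900, 1.484700) → (1.472289, 0.373317)
(x_1(0.31), x_2(0.31)) ≈ (1.4723, 0.3733)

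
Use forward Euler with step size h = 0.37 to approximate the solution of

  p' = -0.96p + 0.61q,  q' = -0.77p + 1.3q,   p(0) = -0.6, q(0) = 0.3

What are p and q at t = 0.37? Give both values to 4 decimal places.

Euler on (p,q): p_{n+1} = p_n + h·p', q_{n+1} = q_n + h·q'.
0.000000: (-0.600000, 0.300000); f=(0.759000, 0.852000) → (-0.319170, 0.615240)
(p(0.37), q(0.37)) ≈ (-0.3192, 0.6152)

-0.3192, 0.6152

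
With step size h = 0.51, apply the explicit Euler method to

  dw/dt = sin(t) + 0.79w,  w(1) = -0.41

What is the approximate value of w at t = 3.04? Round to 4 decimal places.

1.5360

Euler: w_{n+1} = w_n + h·f(t_n, w_n).
t=1.000000, w=-0.410000: f=0.517571 → w ← -0.410000 + 0.51·0.517571 = -0.146039
t=1.510000, w=-0.146039: f=0.882782 → w ← -0.146039 + 0.51·0.882782 = 0.304180
t=2.020000, w=0.304180: f=1.141095 → w ← 0.304180 + 0.51·1.141095 = 0.886139
t=2.530000, w=0.886139: f=1.274222 → w ← 0.886139 + 0.51·1.274222 = 1.535992
w(3.04) ≈ 1.5360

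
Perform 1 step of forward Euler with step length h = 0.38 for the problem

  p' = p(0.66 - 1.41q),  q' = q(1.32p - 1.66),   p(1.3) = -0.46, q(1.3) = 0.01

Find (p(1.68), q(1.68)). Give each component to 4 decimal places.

Euler on (p,q): p_{n+1} = p_n + h·p', q_{n+1} = q_n + h·q'.
1.300000: (-0.460000, 0.010000); f=(-0.297114, -0.022672) → (-0.572903, 0.001385)
(p(1.68), q(1.68)) ≈ (-0.5729, 0.0014)

-0.5729, 0.0014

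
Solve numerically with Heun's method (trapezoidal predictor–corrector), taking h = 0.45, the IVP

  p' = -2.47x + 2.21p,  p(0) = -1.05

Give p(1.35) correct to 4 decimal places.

Heun: k1 = f(x_n, p_n); k2 = f(x_n + h, p_n + h·k1); p_{n+1} = p_n + (h/2)·(k1 + k2).
x=0.000000, p=-1.050000:
  k1 = f(0.000000, -1.050000) = -2.320500
  k2 = f(0.450000, -2.094225) = -5.739737
  p ← -1.050000 + (0.45/2)·(-2.320500 + (-5.739737)) = -2.863553
x=0.450000, p=-2.863553:
  k1 = f(0.450000, -2.863553) = -7.439953
  k2 = f(0.900000, -6.211532) = -15.950486
  p ← -2.863553 + (0.45/2)·(-7.439953 + (-15.950486)) = -8.126402
x=0.900000, p=-8.126402:
  k1 = f(0.900000, -8.126402) = -20.182349
  k2 = f(1.350000, -17.208459) = -41.365195
  p ← -8.126402 + (0.45/2)·(-20.182349 + (-41.365195)) = -21.974600
p(1.35) ≈ -21.9746

-21.9746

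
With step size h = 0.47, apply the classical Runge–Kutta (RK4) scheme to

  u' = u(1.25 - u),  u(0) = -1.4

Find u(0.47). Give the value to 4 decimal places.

-11.5999

RK4: k1 = f(s_n, u_n); k2 = f(s_n + h/2, u_n + (h/2)·k1); k3 = f(s_n + h/2, u_n + (h/2)·k2); k4 = f(s_n + h, u_n + h·k3); u_{n+1} = u_n + (h/6)·(k1 + 2k2 + 2k3 + k4).
s=0.000000, u=-1.400000:
  k1 = f(0.000000, -1.400000) = -3.710000
  k2 = f(0.235000, -2.271850) = -8.001115
  k3 = f(0.235000, -3.280262) = -14.860446
  k4 = f(0.470000, -8.384410) = -80.778840
  u ← -1.400000 + (0.47/6)·(k1 + 2k2 + 2k3 + k4) = -11.599937
u(0.47) ≈ -11.5999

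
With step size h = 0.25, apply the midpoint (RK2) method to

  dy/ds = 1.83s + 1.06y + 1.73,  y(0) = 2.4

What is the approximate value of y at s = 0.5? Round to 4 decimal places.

5.4444

Midpoint: k1 = f(s_n, y_n); k2 = f(s_n + h/2, y_n + (h/2)·k1); y_{n+1} = y_n + h·k2.
s=0.000000, y=2.400000:
  k1 = f(0.000000, 2.400000) = 4.274000
  k2 = f(0.125000, 2.934250) = 5.069055
  y ← 2.400000 + 0.25·5.069055 = 3.667264
s=0.250000, y=3.667264:
  k1 = f(0.250000, 3.667264) = 6.074800
  k2 = f(0.375000, 4.426614) = 7.108461
  y ← 3.667264 + 0.25·7.108461 = 5.444379
y(0.5) ≈ 5.4444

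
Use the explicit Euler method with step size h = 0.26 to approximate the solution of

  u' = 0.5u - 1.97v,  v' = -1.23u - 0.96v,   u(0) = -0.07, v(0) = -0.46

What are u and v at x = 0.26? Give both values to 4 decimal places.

0.1565, -0.3228

Euler on (u,v): u_{n+1} = u_n + h·u', v_{n+1} = v_n + h·v'.
0.000000: (-0.070000, -0.460000); f=(0.871200, 0.527700) → (0.156512, -0.322798)
(u(0.26), v(0.26)) ≈ (0.1565, -0.3228)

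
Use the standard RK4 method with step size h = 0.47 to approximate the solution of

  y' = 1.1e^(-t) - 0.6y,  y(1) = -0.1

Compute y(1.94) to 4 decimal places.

RK4: k1 = f(t_n, y_n); k2 = f(t_n + h/2, y_n + (h/2)·k1); k3 = f(t_n + h/2, y_n + (h/2)·k2); k4 = f(t_n + h, y_n + h·k3); y_{n+1} = y_n + (h/6)·(k1 + 2k2 + 2k3 + k4).
t=1.000000, y=-0.100000:
  k1 = f(1.000000, -0.100000) = 0.464667
  k2 = f(1.235000, 0.009197) = 0.314400
  k3 = f(1.235000, -0.026116) = 0.335588
  k4 = f(1.470000, 0.057726) = 0.218282
  y ← -0.100000 + (0.47/6)·(k1 + 2k2 + 2k3 + k4) = 0.055329
t=1.470000, y=0.055329:
  k1 = f(1.470000, 0.055329) = 0.219721
  k2 = f(1.705000, 0.106963) = 0.135772
  k3 = f(1.705000, 0.087235) = 0.147608
  k4 = f(1.940000, 0.124705) = 0.083251
  y ← 0.055329 + (0.47/6)·(k1 + 2k2 + 2k3 + k4) = 0.123458
y(1.94) ≈ 0.1235

0.1235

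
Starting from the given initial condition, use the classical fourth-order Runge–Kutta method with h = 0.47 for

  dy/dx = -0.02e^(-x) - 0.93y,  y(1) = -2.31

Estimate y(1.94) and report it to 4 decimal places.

-0.9669

RK4: k1 = f(x_n, y_n); k2 = f(x_n + h/2, y_n + (h/2)·k1); k3 = f(x_n + h/2, y_n + (h/2)·k2); k4 = f(x_n + h, y_n + h·k3); y_{n+1} = y_n + (h/6)·(k1 + 2k2 + 2k3 + k4).
x=1.000000, y=-2.310000:
  k1 = f(1.000000, -2.310000) = 2.140942
  k2 = f(1.235000, -1.806879) = 1.674580
  k3 = f(1.235000, -1.916474) = 1.776504
  k4 = f(1.470000, -1.475043) = 1.367192
  y ← -2.310000 + (0.47/6)·(k1 + 2k2 + 2k3 + k4) = -1.494526
x=1.470000, y=-1.494526:
  k1 = f(1.470000, -1.494526) = 1.385311
  k2 = f(1.705000, -1.168978) = 1.083514
  k3 = f(1.705000, -1.239900) = 1.149472
  k4 = f(1.940000, -0.954274) = 0.884601
  y ← -1.494526 + (0.47/6)·(k1 + 2k2 + 2k3 + k4) = -0.966882
y(1.94) ≈ -0.9669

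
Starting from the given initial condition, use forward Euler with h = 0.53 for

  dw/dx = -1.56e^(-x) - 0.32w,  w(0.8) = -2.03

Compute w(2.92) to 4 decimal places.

Euler: w_{n+1} = w_n + h·f(x_n, w_n).
x=0.800000, w=-2.030000: f=-0.051353 → w ← -2.030000 + 0.53·(-0.051353) = -2.057217
x=1.330000, w=-2.057217: f=0.245725 → w ← -2.057217 + 0.53·0.245725 = -1.926983
x=1.860000, w=-1.926983: f=0.373785 → w ← -1.926983 + 0.53·0.373785 = -1.728877
x=2.390000, w=-1.728877: f=0.410298 → w ← -1.728877 + 0.53·0.410298 = -1.511419
w(2.92) ≈ -1.5114

-1.5114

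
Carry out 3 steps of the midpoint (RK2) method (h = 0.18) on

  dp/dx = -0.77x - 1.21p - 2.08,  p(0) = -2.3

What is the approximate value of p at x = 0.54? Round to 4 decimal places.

-2.1161

Midpoint: k1 = f(x_n, p_n); k2 = f(x_n + h/2, p_n + (h/2)·k1); p_{n+1} = p_n + h·k2.
x=0.000000, p=-2.300000:
  k1 = f(0.000000, -2.300000) = 0.703000
  k2 = f(0.090000, -2.236730) = 0.557143
  p ← -2.300000 + 0.18·0.557143 = -2.199714
x=0.180000, p=-2.199714:
  k1 = f(0.180000, -2.199714) = 0.443054
  k2 = f(0.270000, -2.159839) = 0.325506
  p ← -2.199714 + 0.18·0.325506 = -2.141123
x=0.360000, p=-2.141123:
  k1 = f(0.360000, -2.141123) = 0.233559
  k2 = f(0.450000, -2.120103) = 0.138824
  p ← -2.141123 + 0.18·0.138824 = -2.116135
p(0.54) ≈ -2.1161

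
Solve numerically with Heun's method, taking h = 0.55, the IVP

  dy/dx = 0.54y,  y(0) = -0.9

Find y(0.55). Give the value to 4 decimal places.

Heun: k1 = f(x_n, y_n); k2 = f(x_n + h, y_n + h·k1); y_{n+1} = y_n + (h/2)·(k1 + k2).
x=0.000000, y=-0.900000:
  k1 = f(0.000000, -0.900000) = -0.486000
  k2 = f(0.550000, -1.167300) = -0.630342
  y ← -0.900000 + (0.55/2)·(-0.486000 + (-0.630342)) = -1.206994
y(0.55) ≈ -1.2070

-1.2070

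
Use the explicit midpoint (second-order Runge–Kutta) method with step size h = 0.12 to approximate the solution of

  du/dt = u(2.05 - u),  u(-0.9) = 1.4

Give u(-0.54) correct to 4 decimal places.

1.6772

Midpoint: k1 = f(t_n, u_n); k2 = f(t_n + h/2, u_n + (h/2)·k1); u_{n+1} = u_n + h·k2.
t=-0.900000, u=1.400000:
  k1 = f(-0.900000, 1.400000) = 0.910000
  k2 = f(-0.840000, 1.454600) = 0.866069
  u ← 1.400000 + 0.12·0.866069 = 1.503928
t=-0.780000, u=1.503928:
  k1 = f(-0.780000, 1.503928) = 0.821253
  k2 = f(-0.720000, 1.553203) = 0.771626
  u ← 1.503928 + 0.12·0.771626 = 1.596523
t=-0.660000, u=1.596523:
  k1 = f(-0.660000, 1.596523) = 0.723986
  k2 = f(-0.600000, 1.639963) = 0.672446
  u ← 1.596523 + 0.12·0.672446 = 1.677217
u(-0.54) ≈ 1.6772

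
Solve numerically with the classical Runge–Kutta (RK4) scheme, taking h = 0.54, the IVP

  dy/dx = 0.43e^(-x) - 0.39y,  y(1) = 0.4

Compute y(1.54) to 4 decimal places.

RK4: k1 = f(x_n, y_n); k2 = f(x_n + h/2, y_n + (h/2)·k1); k3 = f(x_n + h/2, y_n + (h/2)·k2); k4 = f(x_n + h, y_n + h·k3); y_{n+1} = y_n + (h/6)·(k1 + 2k2 + 2k3 + k4).
x=1.000000, y=0.400000:
  k1 = f(1.000000, 0.400000) = 0.002188
  k2 = f(1.270000, 0.400591) = -0.035473
  k3 = f(1.270000, 0.390422) = -0.031507
  k4 = f(1.540000, 0.382986) = -0.057181
  y ← 0.400000 + (0.54/6)·(k1 + 2k2 + 2k3 + k4) = 0.382994
y(1.54) ≈ 0.3830

0.3830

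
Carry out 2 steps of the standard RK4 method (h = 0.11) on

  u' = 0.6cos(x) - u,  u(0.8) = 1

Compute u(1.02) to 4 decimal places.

0.8747

RK4: k1 = f(x_n, u_n); k2 = f(x_n + h/2, u_n + (h/2)·k1); k3 = f(x_n + h/2, u_n + (h/2)·k2); k4 = f(x_n + h, u_n + h·k3); u_{n+1} = u_n + (h/6)·(k1 + 2k2 + 2k3 + k4).
x=0.800000, u=1.000000:
  k1 = f(0.800000, 1.000000) = -0.581976
  k2 = f(0.855000, 0.967991) = -0.574260
  k3 = f(0.855000, 0.968416) = -0.574685
  k4 = f(0.910000, 0.936785) = -0.568537
  u ← 1.000000 + (0.11/6)·(k1 + 2k2 + 2k3 + k4) = 0.936779
x=0.910000, u=0.936779:
  k1 = f(0.910000, 0.936779) = -0.568532
  k2 = f(0.965000, 0.905510) = -0.563860
  k3 = f(0.965000, 0.905767) = -0.564117
  k4 = f(1.020000, 0.874726) = -0.560707
  u ← 0.936779 + (0.11/6)·(k1 + 2k2 + 2k3 + k4) = 0.874717
u(1.02) ≈ 0.8747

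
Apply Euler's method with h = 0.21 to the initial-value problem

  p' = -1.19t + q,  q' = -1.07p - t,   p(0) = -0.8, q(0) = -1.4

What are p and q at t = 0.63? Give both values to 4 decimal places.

Euler on (p,q): p_{n+1} = p_n + h·p', q_{n+1} = q_n + h·q'.
0.000000: (-0.800000, -1.400000); f=(-1.400000, 0.856000) → (-1.094000, -1.220240)
0.210000: (-1.094000, -1.220240); f=(-1.470140, 0.960580) → (-1.402729, -1.018518)
0.420000: (-1.402729, -1.018518); f=(-1.518318, 1.080920) → (-1.721576, -0.791525)
(p(0.63), q(0.63)) ≈ (-1.7216, -0.7915)

-1.7216, -0.7915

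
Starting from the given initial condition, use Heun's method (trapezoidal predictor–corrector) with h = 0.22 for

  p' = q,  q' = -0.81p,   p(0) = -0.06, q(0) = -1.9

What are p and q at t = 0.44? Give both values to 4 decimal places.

Heun on (p,q): k1 = f(t_n, state_n); k2 = f(t_n + h, state_n + h·k1); state_{n+1} = state_n + (h/2)·(k1 + k2).
0.000000: (-0.060000, -1.900000)
  k1 = (-1.900000, 0.048600)
  predictor → (-0.478000, -1.889308)
  k2 = (-1.889308, 0.387180)
  → (-0.476824, -1.852064)
0.220000: (-0.476824, -1.852064)
  k1 = (-1.852064, 0.386227)
  predictor → (-0.884278, -1.767094)
  k2 = (-1.767094, 0.716265)
  → (-0.874931, -1.730790)
(p(0.44), q(0.44)) ≈ (-0.8749, -1.7308)

-0.8749, -1.7308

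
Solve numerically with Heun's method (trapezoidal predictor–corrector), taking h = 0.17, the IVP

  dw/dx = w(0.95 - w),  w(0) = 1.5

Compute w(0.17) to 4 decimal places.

Heun: k1 = f(x_n, w_n); k2 = f(x_n + h, w_n + h·k1); w_{n+1} = w_n + (h/2)·(k1 + k2).
x=0.000000, w=1.500000:
  k1 = f(0.000000, 1.500000) = -0.825000
  k2 = f(0.170000, 1.359750) = -0.557158
  w ← 1.500000 + (0.17/2)·(-0.825000 + (-0.557158)) = 1.382517
w(0.17) ≈ 1.3825

1.3825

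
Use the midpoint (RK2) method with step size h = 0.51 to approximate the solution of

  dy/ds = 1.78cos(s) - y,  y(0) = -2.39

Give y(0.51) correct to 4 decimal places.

-0.8350

Midpoint: k1 = f(s_n, y_n); k2 = f(s_n + h/2, y_n + (h/2)·k1); y_{n+1} = y_n + h·k2.
s=0.000000, y=-2.390000:
  k1 = f(0.000000, -2.390000) = 4.170000
  k2 = f(0.255000, -1.326650) = 3.049091
  y ← -2.390000 + 0.51·3.049091 = -0.834964
y(0.51) ≈ -0.8350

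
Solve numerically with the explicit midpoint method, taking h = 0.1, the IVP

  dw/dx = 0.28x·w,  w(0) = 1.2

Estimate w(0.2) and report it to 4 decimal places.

1.2067

Midpoint: k1 = f(x_n, w_n); k2 = f(x_n + h/2, w_n + (h/2)·k1); w_{n+1} = w_n + h·k2.
x=0.000000, w=1.200000:
  k1 = f(0.000000, 1.200000) = 0.000000
  k2 = f(0.050000, 1.200000) = 0.016800
  w ← 1.200000 + 0.1·0.016800 = 1.201680
x=0.100000, w=1.201680:
  k1 = f(0.100000, 1.201680) = 0.033647
  k2 = f(0.150000, 1.203362) = 0.050541
  w ← 1.201680 + 0.1·0.050541 = 1.206734
w(0.2) ≈ 1.2067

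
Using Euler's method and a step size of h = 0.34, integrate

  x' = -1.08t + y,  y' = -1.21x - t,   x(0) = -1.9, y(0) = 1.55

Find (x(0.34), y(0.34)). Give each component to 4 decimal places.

Euler on (x,y): x_{n+1} = x_n + h·x', y_{n+1} = y_n + h·y'.
0.000000: (-1.900000, 1.550000); f=(1.550000, 2.299000) → (-1.373000, 2.331660)
(x(0.34), y(0.34)) ≈ (-1.3730, 2.3317)

-1.3730, 2.3317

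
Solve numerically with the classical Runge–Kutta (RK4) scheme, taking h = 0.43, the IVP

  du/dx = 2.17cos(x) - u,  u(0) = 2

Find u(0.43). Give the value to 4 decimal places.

RK4: k1 = f(x_n, u_n); k2 = f(x_n + h/2, u_n + (h/2)·k1); k3 = f(x_n + h/2, u_n + (h/2)·k2); k4 = f(x_n + h, u_n + h·k3); u_{n+1} = u_n + (h/6)·(k1 + 2k2 + 2k3 + k4).
x=0.000000, u=2.000000:
  k1 = f(0.000000, 2.000000) = 0.170000
  k2 = f(0.215000, 2.036550) = 0.083489
  k3 = f(0.215000, 2.017950) = 0.102089
  k4 = f(0.430000, 2.043898) = -0.071442
  u ← 2.000000 + (0.43/6)·(k1 + 2k2 + 2k3 + k4) = 2.033663
u(0.43) ≈ 2.0337

2.0337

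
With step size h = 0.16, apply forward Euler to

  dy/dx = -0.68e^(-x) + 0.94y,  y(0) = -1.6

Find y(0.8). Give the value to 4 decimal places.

Euler: y_{n+1} = y_n + h·f(x_n, y_n).
x=0.000000, y=-1.600000: f=-2.184000 → y ← -1.600000 + 0.16·(-2.184000) = -1.949440
x=0.160000, y=-1.949440: f=-2.411931 → y ← -1.949440 + 0.16·(-2.411931) = -2.335349
x=0.320000, y=-2.335349: f=-2.689009 → y ← -2.335349 + 0.16·(-2.689009) = -2.765591
x=0.480000, y=-2.765591: f=-3.020428 → y ← -2.765591 + 0.16·(-3.020428) = -3.248859
x=0.640000, y=-3.248859: f=-3.412486 → y ← -3.248859 + 0.16·(-3.412486) = -3.794857
y(0.8) ≈ -3.7949

-3.7949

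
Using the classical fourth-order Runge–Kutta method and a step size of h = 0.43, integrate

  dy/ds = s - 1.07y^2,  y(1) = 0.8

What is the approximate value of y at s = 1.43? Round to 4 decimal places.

RK4: k1 = f(s_n, y_n); k2 = f(s_n + h/2, y_n + (h/2)·k1); k3 = f(s_n + h/2, y_n + (h/2)·k2); k4 = f(s_n + h, y_n + h·k3); y_{n+1} = y_n + (h/6)·(k1 + 2k2 + 2k3 + k4).
s=1.000000, y=0.800000:
  k1 = f(1.000000, 0.800000) = 0.315200
  k2 = f(1.215000, 0.867768) = 0.409267
  k3 = f(1.215000, 0.887992) = 0.371272
  k4 = f(1.430000, 0.959647) = 0.444613
  y ← 0.800000 + (0.43/6)·(k1 + 2k2 + 2k3 + k4) = 0.966331
y(1.43) ≈ 0.9663

0.9663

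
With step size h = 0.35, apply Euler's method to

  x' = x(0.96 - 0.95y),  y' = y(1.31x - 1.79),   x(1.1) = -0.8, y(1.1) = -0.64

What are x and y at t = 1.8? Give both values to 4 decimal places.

-1.6571, 0.0008

Euler on (x,y): x_{n+1} = x_n + h·x', y_{n+1} = y_n + h·y'.
1.100000: (-0.800000, -0.640000); f=(-1.254400, 1.816320) → (-1.239040, -0.004288)
1.450000: (-1.239040, -0.004288); f=(-1.194526, 0.014636) → (-1.657124, 0.000834)
(x(1.8), y(1.8)) ≈ (-1.6571, 0.0008)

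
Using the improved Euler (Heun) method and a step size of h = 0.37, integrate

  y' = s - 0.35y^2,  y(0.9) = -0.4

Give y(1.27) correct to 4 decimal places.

-0.0094

Heun: k1 = f(s_n, y_n); k2 = f(s_n + h, y_n + h·k1); y_{n+1} = y_n + (h/2)·(k1 + k2).
s=0.900000, y=-0.400000:
  k1 = f(0.900000, -0.400000) = 0.844000
  k2 = f(1.270000, -0.087720) = 1.267307
  y ← -0.400000 + (0.37/2)·(0.844000 + 1.267307) = -0.009408
y(1.27) ≈ -0.0094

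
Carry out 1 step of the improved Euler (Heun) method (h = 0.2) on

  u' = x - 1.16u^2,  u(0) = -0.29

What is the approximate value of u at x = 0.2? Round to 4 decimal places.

-0.2909

Heun: k1 = f(x_n, u_n); k2 = f(x_n + h, u_n + h·k1); u_{n+1} = u_n + (h/2)·(k1 + k2).
x=0.000000, u=-0.290000:
  k1 = f(0.000000, -0.290000) = -0.097556
  k2 = f(0.200000, -0.309511) = 0.088875
  u ← -0.290000 + (0.2/2)·(-0.097556 + 0.088875) = -0.290868
u(0.2) ≈ -0.2909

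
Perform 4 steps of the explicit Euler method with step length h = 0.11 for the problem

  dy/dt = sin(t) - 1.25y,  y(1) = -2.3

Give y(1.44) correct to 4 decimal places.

Euler: y_{n+1} = y_n + h·f(t_n, y_n).
t=1.000000, y=-2.300000: f=3.716471 → y ← -2.300000 + 0.11·3.716471 = -1.891188
t=1.110000, y=-1.891188: f=3.259684 → y ← -1.891188 + 0.11·3.259684 = -1.532623
t=1.220000, y=-1.532623: f=2.854878 → y ← -1.532623 + 0.11·2.854878 = -1.218586
t=1.330000, y=-1.218586: f=2.494381 → y ← -1.218586 + 0.11·2.494381 = -0.944204
y(1.44) ≈ -0.9442

-0.9442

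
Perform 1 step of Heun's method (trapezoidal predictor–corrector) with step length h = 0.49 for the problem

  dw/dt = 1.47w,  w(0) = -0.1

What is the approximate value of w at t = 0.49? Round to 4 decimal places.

Heun: k1 = f(t_n, w_n); k2 = f(t_n + h, w_n + h·k1); w_{n+1} = w_n + (h/2)·(k1 + k2).
t=0.000000, w=-0.100000:
  k1 = f(0.000000, -0.100000) = -0.147000
  k2 = f(0.490000, -0.172030) = -0.252884
  w ← -0.100000 + (0.49/2)·(-0.147000 + (-0.252884)) = -0.197972
w(0.49) ≈ -0.1980

-0.1980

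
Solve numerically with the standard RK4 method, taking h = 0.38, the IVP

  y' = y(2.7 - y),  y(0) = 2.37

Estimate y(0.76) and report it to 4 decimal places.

RK4: k1 = f(t_n, y_n); k2 = f(t_n + h/2, y_n + (h/2)·k1); k3 = f(t_n + h/2, y_n + (h/2)·k2); k4 = f(t_n + h, y_n + h·k3); y_{n+1} = y_n + (h/6)·(k1 + 2k2 + 2k3 + k4).
t=0.000000, y=2.370000:
  k1 = f(0.000000, 2.370000) = 0.782100
  k2 = f(0.190000, 2.518599) = 0.456876
  k3 = f(0.190000, 2.456807) = 0.597479
  k4 = f(0.380000, 2.597042) = 0.267386
  y ← 2.370000 + (0.38/6)·(k1 + 2k2 + 2k3 + k4) = 2.570019
t=0.380000, y=2.570019:
  k1 = f(0.380000, 2.570019) = 0.334053
  k2 = f(0.570000, 2.633489) = 0.175155
  k3 = f(0.570000, 2.603299) = 0.251742
  k4 = f(0.760000, 2.665681) = 0.091483
  y ← 2.570019 + (0.38/6)·(k1 + 2k2 + 2k3 + k4) = 2.651043
y(0.76) ≈ 2.6510

2.6510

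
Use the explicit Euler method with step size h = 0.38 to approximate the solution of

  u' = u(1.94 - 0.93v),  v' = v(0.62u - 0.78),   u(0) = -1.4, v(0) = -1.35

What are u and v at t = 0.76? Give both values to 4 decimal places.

-5.9381, 0.0135

Euler on (u,v): u_{n+1} = u_n + h·u', v_{n+1} = v_n + h·v'.
0.000000: (-1.400000, -1.350000); f=(-4.473700, 2.224800) → (-3.100006, -0.504576)
0.380000: (-3.100006, -0.504576); f=(-7.468707, 1.363366) → (-5.938115, 0.013503)
(u(0.76), v(0.76)) ≈ (-5.9381, 0.0135)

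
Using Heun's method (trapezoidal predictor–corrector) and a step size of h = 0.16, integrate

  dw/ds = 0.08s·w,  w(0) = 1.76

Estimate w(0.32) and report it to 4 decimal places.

1.7672

Heun: k1 = f(s_n, w_n); k2 = f(s_n + h, w_n + h·k1); w_{n+1} = w_n + (h/2)·(k1 + k2).
s=0.000000, w=1.760000:
  k1 = f(0.000000, 1.760000) = 0.000000
  k2 = f(0.160000, 1.760000) = 0.022528
  w ← 1.760000 + (0.16/2)·(0.000000 + 0.022528) = 1.761802
s=0.160000, w=1.761802:
  k1 = f(0.160000, 1.761802) = 0.022551
  k2 = f(0.320000, 1.765410) = 0.045195
  w ← 1.761802 + (0.16/2)·(0.022551 + 0.045195) = 1.767222
w(0.32) ≈ 1.7672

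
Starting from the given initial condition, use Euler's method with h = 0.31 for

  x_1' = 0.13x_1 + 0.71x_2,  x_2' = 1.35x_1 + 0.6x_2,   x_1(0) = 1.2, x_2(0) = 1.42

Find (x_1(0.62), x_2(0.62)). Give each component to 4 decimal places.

2.1050, 3.2462

Euler on (x_1,x_2): x_1_{n+1} = x_1_n + h·x_1', x_2_{n+1} = x_2_n + h·x_2'.
0.000000: (1.200000, 1.420000); f=(1.164200, 2.472000) → (1.560902, 2.186320)
0.310000: (1.560902, 2.186320); f=(1.755204, 3.419010) → (2.105015, 3.246213)
(x_1(0.62), x_2(0.62)) ≈ (2.1050, 3.2462)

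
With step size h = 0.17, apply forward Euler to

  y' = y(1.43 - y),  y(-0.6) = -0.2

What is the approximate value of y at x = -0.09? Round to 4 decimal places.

Euler: y_{n+1} = y_n + h·f(x_n, y_n).
x=-0.600000, y=-0.200000: f=-0.326000 → y ← -0.200000 + 0.17·(-0.326000) = -0.255420
x=-0.430000, y=-0.255420: f=-0.430490 → y ← -0.255420 + 0.17·(-0.430490) = -0.328603
x=-0.260000, y=-0.328603: f=-0.577883 → y ← -0.328603 + 0.17·(-0.577883) = -0.426843
y(-0.09) ≈ -0.4268

-0.4268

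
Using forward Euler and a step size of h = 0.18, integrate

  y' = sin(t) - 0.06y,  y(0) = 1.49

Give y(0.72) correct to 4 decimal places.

1.6135

Euler: y_{n+1} = y_n + h·f(t_n, y_n).
t=0.000000, y=1.490000: f=-0.089400 → y ← 1.490000 + 0.18·(-0.089400) = 1.473908
t=0.180000, y=1.473908: f=0.090595 → y ← 1.473908 + 0.18·0.090595 = 1.490215
t=0.360000, y=1.490215: f=0.262861 → y ← 1.490215 + 0.18·0.262861 = 1.537530
t=0.540000, y=1.537530: f=0.421884 → y ← 1.537530 + 0.18·0.421884 = 1.613469
y(0.72) ≈ 1.6135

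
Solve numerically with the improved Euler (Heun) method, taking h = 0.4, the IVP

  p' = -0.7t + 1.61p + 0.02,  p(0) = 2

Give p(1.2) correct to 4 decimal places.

11.8359

Heun: k1 = f(t_n, p_n); k2 = f(t_n + h, p_n + h·k1); p_{n+1} = p_n + (h/2)·(k1 + k2).
t=0.000000, p=2.000000:
  k1 = f(0.000000, 2.000000) = 3.240000
  k2 = f(0.400000, 3.296000) = 5.046560
  p ← 2.000000 + (0.4/2)·(3.240000 + 5.046560) = 3.657312
t=0.400000, p=3.657312:
  k1 = f(0.400000, 3.657312) = 5.628272
  k2 = f(0.800000, 5.908621) = 8.972880
  p ← 3.657312 + (0.4/2)·(5.628272 + 8.972880) = 6.577542
t=0.800000, p=6.577542:
  k1 = f(0.800000, 6.577542) = 10.049843
  k2 = f(1.200000, 10.597480) = 16.241942
  p ← 6.577542 + (0.4/2)·(10.049843 + 16.241942) = 11.835900
p(1.2) ≈ 11.8359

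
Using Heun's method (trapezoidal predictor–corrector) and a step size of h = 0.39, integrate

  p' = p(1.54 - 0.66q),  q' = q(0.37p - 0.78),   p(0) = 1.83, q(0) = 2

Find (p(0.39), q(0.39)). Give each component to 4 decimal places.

Heun on (p,q): k1 = f(s_n, state_n); k2 = f(s_n + h, state_n + h·k1); state_{n+1} = state_n + (h/2)·(k1 + k2).
0.000000: (1.830000, 2.000000)
  k1 = (0.402600, -0.205800)
  predictor → (1.987014, 1.919738)
  k2 = (0.542401, -0.086014)
  → (2.014275, 1.943096)
(p(0.39), q(0.39)) ≈ (2.0143, 1.9431)

2.0143, 1.9431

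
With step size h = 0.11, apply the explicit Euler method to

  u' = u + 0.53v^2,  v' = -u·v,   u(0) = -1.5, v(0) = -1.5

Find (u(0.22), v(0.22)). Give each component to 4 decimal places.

-1.5245, -2.0423

Euler on (u,v): u_{n+1} = u_n + h·u', v_{n+1} = v_n + h·v'.
0.000000: (-1.500000, -1.500000); f=(-0.307500, -2.250000) → (-1.533825, -1.747500)
0.110000: (-1.533825, -1.747500); f=(0.084666, -2.680359) → (-1.524512, -2.042340)
(u(0.22), v(0.22)) ≈ (-1.5245, -2.0423)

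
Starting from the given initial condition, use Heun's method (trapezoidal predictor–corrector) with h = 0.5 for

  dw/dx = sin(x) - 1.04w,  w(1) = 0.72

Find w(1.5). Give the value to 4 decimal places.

Heun: k1 = f(x_n, w_n); k2 = f(x_n + h, w_n + h·k1); w_{n+1} = w_n + (h/2)·(k1 + k2).
x=1.000000, w=0.720000:
  k1 = f(1.000000, 0.720000) = 0.092671
  k2 = f(1.500000, 0.766335) = 0.200506
  w ← 0.720000 + (0.5/2)·(0.092671 + 0.200506) = 0.793294
w(1.5) ≈ 0.7933

0.7933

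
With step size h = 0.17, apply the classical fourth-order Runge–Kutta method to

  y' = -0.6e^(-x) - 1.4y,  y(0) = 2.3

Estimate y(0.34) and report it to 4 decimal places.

1.2932

RK4: k1 = f(x_n, y_n); k2 = f(x_n + h/2, y_n + (h/2)·k1); k3 = f(x_n + h/2, y_n + (h/2)·k2); k4 = f(x_n + h, y_n + h·k3); y_{n+1} = y_n + (h/6)·(k1 + 2k2 + 2k3 + k4).
x=0.000000, y=2.300000:
  k1 = f(0.000000, 2.300000) = -3.820000
  k2 = f(0.085000, 1.975300) = -3.316527
  k3 = f(0.085000, 2.018095) = -3.376441
  k4 = f(0.170000, 1.726005) = -2.922606
  y ← 2.300000 + (0.17/6)·(k1 + 2k2 + 2k3 + k4) = 1.729691
x=0.170000, y=1.729691:
  k1 = f(0.170000, 1.729691) = -2.927767
  k2 = f(0.255000, 1.480831) = -2.538113
  k3 = f(0.255000, 1.513952) = -2.584482
  k4 = f(0.340000, 1.290329) = -2.233523
  y ← 1.729691 + (0.17/6)·(k1 + 2k2 + 2k3 + k4) = 1.293174
y(0.34) ≈ 1.2932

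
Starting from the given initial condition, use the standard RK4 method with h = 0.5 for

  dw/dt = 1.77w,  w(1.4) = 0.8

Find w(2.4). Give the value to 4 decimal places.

RK4: k1 = f(t_n, w_n); k2 = f(t_n + h/2, w_n + (h/2)·k1); k3 = f(t_n + h/2, w_n + (h/2)·k2); k4 = f(t_n + h, w_n + h·k3); w_{n+1} = w_n + (h/6)·(k1 + 2k2 + 2k3 + k4).
t=1.400000, w=0.800000:
  k1 = f(1.400000, 0.800000) = 1.416000
  k2 = f(1.650000, 1.154000) = 2.042580
  k3 = f(1.650000, 1.310645) = 2.319842
  k4 = f(1.900000, 1.959921) = 3.469060
  w ← 0.800000 + (0.5/6)·(k1 + 2k2 + 2k3 + k4) = 1.934159
t=1.900000, w=1.934159:
  k1 = f(1.900000, 1.934159) = 3.423461
  k2 = f(2.150000, 2.790024) = 4.938342
  k3 = f(2.150000, 3.168744) = 5.608677
  k4 = f(2.400000, 4.738497) = 8.387140
  w ← 1.934159 + (0.5/6)·(k1 + 2k2 + 2k3 + k4) = 4.676212
w(2.4) ≈ 4.6762

4.6762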